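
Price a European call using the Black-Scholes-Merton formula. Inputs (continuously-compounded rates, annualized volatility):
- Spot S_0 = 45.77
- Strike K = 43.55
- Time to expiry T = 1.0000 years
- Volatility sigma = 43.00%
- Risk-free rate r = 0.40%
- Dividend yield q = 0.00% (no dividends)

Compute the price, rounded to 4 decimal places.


Answer: Price = 8.8429

Derivation:
d1 = (ln(S/K) + (r - q + 0.5*sigma^2) * T) / (sigma * sqrt(T)) = 0.33992826
d2 = d1 - sigma * sqrt(T) = -0.09007174
exp(-rT) = 0.99600799; exp(-qT) = 1.00000000
C = S_0 * exp(-qT) * N(d1) - K * exp(-rT) * N(d2)
N(d1) = 0.63304472; N(d2) = 0.46411510
C = 45.7700 * 1.00000000 * 0.63304472 - 43.5500 * 0.99600799 * 0.46411510 = 8.8429


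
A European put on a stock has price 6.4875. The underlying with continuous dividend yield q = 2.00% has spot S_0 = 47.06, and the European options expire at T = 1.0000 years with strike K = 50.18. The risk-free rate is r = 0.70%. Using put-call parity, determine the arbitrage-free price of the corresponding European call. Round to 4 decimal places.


Answer: Call price = 2.7857

Derivation:
Put-call parity: C - P = S_0 * exp(-qT) - K * exp(-rT).
S_0 * exp(-qT) = 47.0600 * 0.98019867 = 46.12814957
K * exp(-rT) = 50.1800 * 0.99302444 = 49.82996655
C = P + S*exp(-qT) - K*exp(-rT)
C = 6.4875 + 46.12814957 - 49.82996655 = 2.7857


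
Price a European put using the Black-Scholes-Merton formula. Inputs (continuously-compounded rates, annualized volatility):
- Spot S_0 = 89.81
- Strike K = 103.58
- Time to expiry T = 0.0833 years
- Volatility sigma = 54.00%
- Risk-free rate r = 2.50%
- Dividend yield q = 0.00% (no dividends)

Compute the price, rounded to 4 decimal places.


d1 = (ln(S/K) + (r - q + 0.5*sigma^2) * T) / (sigma * sqrt(T)) = -0.82398138
d2 = d1 - sigma * sqrt(T) = -0.97983477
exp(-rT) = 0.99791967; exp(-qT) = 1.00000000
P = K * exp(-rT) * N(-d2) - S_0 * exp(-qT) * N(-d1)
N(-d1) = 0.79502493; N(-d2) = 0.83641616
P = 103.5800 * 0.99791967 * 0.83641616 - 89.8100 * 1.00000000 * 0.79502493 = 15.0546

Answer: Price = 15.0546


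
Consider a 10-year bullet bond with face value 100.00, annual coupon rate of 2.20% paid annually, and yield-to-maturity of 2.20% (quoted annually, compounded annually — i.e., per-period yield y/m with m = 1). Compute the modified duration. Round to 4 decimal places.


Answer: Modified duration = 8.8893

Derivation:
Coupon per period c = face * coupon_rate / m = 2.200000
Periods per year m = 1; per-period yield y/m = 0.022000
Number of cashflows N = 10
Cashflows (t years, CF_t, discount factor 1/(1+y/m)^(m*t), PV):
  t = 1.0000: CF_t = 2.200000, DF = 0.978474, PV = 2.152642
  t = 2.0000: CF_t = 2.200000, DF = 0.957411, PV = 2.106303
  t = 3.0000: CF_t = 2.200000, DF = 0.936801, PV = 2.060962
  t = 4.0000: CF_t = 2.200000, DF = 0.916635, PV = 2.016597
  t = 5.0000: CF_t = 2.200000, DF = 0.896903, PV = 1.973187
  t = 6.0000: CF_t = 2.200000, DF = 0.877596, PV = 1.930711
  t = 7.0000: CF_t = 2.200000, DF = 0.858704, PV = 1.889150
  t = 8.0000: CF_t = 2.200000, DF = 0.840220, PV = 1.848483
  t = 9.0000: CF_t = 2.200000, DF = 0.822133, PV = 1.808692
  t = 10.0000: CF_t = 102.200000, DF = 0.804435, PV = 82.213273
Price P = sum_t PV_t = 100.000000
First compute Macaulay numerator sum_t t * PV_t:
  t * PV_t at t = 1.0000: 2.152642
  t * PV_t at t = 2.0000: 4.212606
  t * PV_t at t = 3.0000: 6.182886
  t * PV_t at t = 4.0000: 8.066388
  t * PV_t at t = 5.0000: 9.865934
  t * PV_t at t = 6.0000: 11.584267
  t * PV_t at t = 7.0000: 13.224049
  t * PV_t at t = 8.0000: 14.787866
  t * PV_t at t = 9.0000: 16.278228
  t * PV_t at t = 10.0000: 822.132729
Macaulay duration D = 908.487595 / 100.000000 = 9.084876
Modified duration = D / (1 + y/m) = 9.084876 / (1 + 0.022000) = 8.889311


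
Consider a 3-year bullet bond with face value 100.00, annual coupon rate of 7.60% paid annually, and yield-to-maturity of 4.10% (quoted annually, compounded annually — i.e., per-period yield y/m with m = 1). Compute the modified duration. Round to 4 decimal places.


Coupon per period c = face * coupon_rate / m = 7.600000
Periods per year m = 1; per-period yield y/m = 0.041000
Number of cashflows N = 3
Cashflows (t years, CF_t, discount factor 1/(1+y/m)^(m*t), PV):
  t = 1.0000: CF_t = 7.600000, DF = 0.960615, PV = 7.300672
  t = 2.0000: CF_t = 7.600000, DF = 0.922781, PV = 7.013134
  t = 3.0000: CF_t = 107.600000, DF = 0.886437, PV = 95.380607
Price P = sum_t PV_t = 109.694414
First compute Macaulay numerator sum_t t * PV_t:
  t * PV_t at t = 1.0000: 7.300672
  t * PV_t at t = 2.0000: 14.026268
  t * PV_t at t = 3.0000: 286.141822
Macaulay duration D = 307.468762 / 109.694414 = 2.802957
Modified duration = D / (1 + y/m) = 2.802957 / (1 + 0.041000) = 2.692562

Answer: Modified duration = 2.6926


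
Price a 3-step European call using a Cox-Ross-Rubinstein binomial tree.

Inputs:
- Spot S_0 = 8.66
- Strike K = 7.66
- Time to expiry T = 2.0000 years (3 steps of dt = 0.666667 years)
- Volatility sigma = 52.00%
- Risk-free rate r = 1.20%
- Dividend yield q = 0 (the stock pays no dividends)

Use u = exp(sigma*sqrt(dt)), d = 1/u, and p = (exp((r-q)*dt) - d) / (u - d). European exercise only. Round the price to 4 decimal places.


Answer: Price = V(0,0) = 3.0993

Derivation:
dt = T/N = 0.666667
u = exp(sigma*sqrt(dt)) = 1.528945; d = 1/u = 0.654046
p = (exp((r-q)*dt) - d) / (u - d) = 0.404602
Discount per step: exp(-r*dt) = 0.992032
Stock lattice S(k, i) with i counting down-moves:
  k=0: S(0,0) = 8.6600
  k=1: S(1,0) = 13.2407; S(1,1) = 5.6640
  k=2: S(2,0) = 20.2443; S(2,1) = 8.6600; S(2,2) = 3.7045
  k=3: S(3,0) = 30.9524; S(3,1) = 13.2407; S(3,2) = 5.6640; S(3,3) = 2.4229
Terminal payoffs V(N, i) = max(S_T - K, 0):
  V(3,0) = 23.292364; V(3,1) = 5.580667; V(3,2) = 0.000000; V(3,3) = 0.000000
Backward induction: V(k, i) = exp(-r*dt) * [p * V(k+1, i) + (1-p) * V(k+1, i+1)].
  V(2,0) = exp(-r*dt) * [p*23.292364 + (1-p)*5.580667] = 12.645293
  V(2,1) = exp(-r*dt) * [p*5.580667 + (1-p)*0.000000] = 2.239959
  V(2,2) = exp(-r*dt) * [p*0.000000 + (1-p)*0.000000] = 0.000000
  V(1,0) = exp(-r*dt) * [p*12.645293 + (1-p)*2.239959] = 6.398587
  V(1,1) = exp(-r*dt) * [p*2.239959 + (1-p)*0.000000] = 0.899071
  V(0,0) = exp(-r*dt) * [p*6.398587 + (1-p)*0.899071] = 3.099295


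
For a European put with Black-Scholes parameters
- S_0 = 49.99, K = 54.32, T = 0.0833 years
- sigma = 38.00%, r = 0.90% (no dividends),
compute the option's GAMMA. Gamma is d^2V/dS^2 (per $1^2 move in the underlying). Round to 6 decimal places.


Answer: Gamma = 0.057123

Derivation:
d1 = -0.6957447861; d2 = -0.8054193957
phi(d1) = 0.3131825797; exp(-qT) = 1.0000000000; exp(-rT) = 0.9992505810
Gamma = exp(-qT) * phi(d1) / (S * sigma * sqrt(T)) = 1.0000000000 * 0.3131825797 / (49.9900 * 0.3800 * 0.2886173938) = 0.057123


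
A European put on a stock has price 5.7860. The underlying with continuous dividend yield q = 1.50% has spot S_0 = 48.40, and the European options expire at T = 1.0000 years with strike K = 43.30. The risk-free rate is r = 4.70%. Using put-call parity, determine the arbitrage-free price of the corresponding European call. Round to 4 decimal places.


Answer: Call price = 12.1534

Derivation:
Put-call parity: C - P = S_0 * exp(-qT) - K * exp(-rT).
S_0 * exp(-qT) = 48.4000 * 0.98511194 = 47.67941788
K * exp(-rT) = 43.3000 * 0.95408740 = 41.31198432
C = P + S*exp(-qT) - K*exp(-rT)
C = 5.7860 + 47.67941788 - 41.31198432 = 12.1534


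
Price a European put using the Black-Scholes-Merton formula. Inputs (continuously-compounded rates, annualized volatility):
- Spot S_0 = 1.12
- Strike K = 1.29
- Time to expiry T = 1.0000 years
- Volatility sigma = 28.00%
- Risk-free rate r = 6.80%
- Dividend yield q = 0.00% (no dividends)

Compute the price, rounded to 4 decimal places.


d1 = (ln(S/K) + (r - q + 0.5*sigma^2) * T) / (sigma * sqrt(T)) = -0.12183405
d2 = d1 - sigma * sqrt(T) = -0.40183405
exp(-rT) = 0.93426047; exp(-qT) = 1.00000000
P = K * exp(-rT) * N(-d2) - S_0 * exp(-qT) * N(-d1)
N(-d1) = 0.54848478; N(-d2) = 0.65609692
P = 1.2900 * 0.93426047 * 0.65609692 - 1.1200 * 1.00000000 * 0.54848478 = 0.1764

Answer: Price = 0.1764


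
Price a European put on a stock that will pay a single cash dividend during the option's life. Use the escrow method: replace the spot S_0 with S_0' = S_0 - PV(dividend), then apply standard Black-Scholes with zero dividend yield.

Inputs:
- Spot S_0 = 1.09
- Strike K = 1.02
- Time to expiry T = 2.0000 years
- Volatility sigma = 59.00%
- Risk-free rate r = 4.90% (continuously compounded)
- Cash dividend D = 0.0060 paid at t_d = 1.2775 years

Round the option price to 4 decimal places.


PV(D) = D * exp(-r * t_d) = 0.0060 * 0.93932147 = 0.00563593
S_0' = S_0 - PV(D) = 1.0900 - 0.00563593 = 1.08436407
d1 = (ln(S_0'/K) + (r + sigma^2/2)*T) / (sigma*sqrt(T)) = 0.60798129
d2 = d1 - sigma*sqrt(T) = -0.22640471
exp(-rT) = 0.90664890
N(-d1) = 0.27159994; N(-d2) = 0.58955667
P = K * exp(-rT) * N(-d2) - S_0' * N(-d1) = 1.0200 * 0.90664890 * 0.58955667 - 1.08436407 * 0.27159994 = 0.2507

Answer: Price = 0.2507


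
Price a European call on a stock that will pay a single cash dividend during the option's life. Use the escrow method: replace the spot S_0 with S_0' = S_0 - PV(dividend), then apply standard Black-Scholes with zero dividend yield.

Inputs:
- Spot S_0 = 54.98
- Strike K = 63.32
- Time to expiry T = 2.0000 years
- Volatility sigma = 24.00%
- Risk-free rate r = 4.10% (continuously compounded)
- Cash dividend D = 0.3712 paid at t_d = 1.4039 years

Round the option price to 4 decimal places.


Answer: Price = 5.8992

Derivation:
PV(D) = D * exp(-r * t_d) = 0.3712 * 0.94406534 = 0.35043705
S_0' = S_0 - PV(D) = 54.9800 - 0.35043705 = 54.62956295
d1 = (ln(S_0'/K) + (r + sigma^2/2)*T) / (sigma*sqrt(T)) = -0.02364699
d2 = d1 - sigma*sqrt(T) = -0.36305824
exp(-rT) = 0.92127196
N(d1) = 0.49056710; N(d2) = 0.35828069
C = S_0' * N(d1) - K * exp(-rT) * N(d2) = 54.62956295 * 0.49056710 - 63.3200 * 0.92127196 * 0.35828069 = 5.8992


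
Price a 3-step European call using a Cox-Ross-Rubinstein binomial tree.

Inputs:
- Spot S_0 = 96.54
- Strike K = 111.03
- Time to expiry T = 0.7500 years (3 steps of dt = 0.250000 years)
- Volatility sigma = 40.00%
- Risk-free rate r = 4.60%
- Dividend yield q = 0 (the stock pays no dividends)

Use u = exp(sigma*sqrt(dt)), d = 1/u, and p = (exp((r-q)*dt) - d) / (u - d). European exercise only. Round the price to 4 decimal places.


dt = T/N = 0.250000
u = exp(sigma*sqrt(dt)) = 1.221403; d = 1/u = 0.818731
p = (exp((r-q)*dt) - d) / (u - d) = 0.478890
Discount per step: exp(-r*dt) = 0.988566
Stock lattice S(k, i) with i counting down-moves:
  k=0: S(0,0) = 96.5400
  k=1: S(1,0) = 117.9142; S(1,1) = 79.0403
  k=2: S(2,0) = 144.0208; S(2,1) = 96.5400; S(2,2) = 64.7127
  k=3: S(3,0) = 175.9073; S(3,1) = 117.9142; S(3,2) = 79.0403; S(3,3) = 52.9823
Terminal payoffs V(N, i) = max(S_T - K, 0):
  V(3,0) = 64.877349; V(3,1) = 6.884222; V(3,2) = 0.000000; V(3,3) = 0.000000
Backward induction: V(k, i) = exp(-r*dt) * [p * V(k+1, i) + (1-p) * V(k+1, i+1)].
  V(2,0) = exp(-r*dt) * [p*64.877349 + (1-p)*6.884222] = 34.260288
  V(2,1) = exp(-r*dt) * [p*6.884222 + (1-p)*0.000000] = 3.259090
  V(2,2) = exp(-r*dt) * [p*0.000000 + (1-p)*0.000000] = 0.000000
  V(1,0) = exp(-r*dt) * [p*34.260288 + (1-p)*3.259090] = 17.898238
  V(1,1) = exp(-r*dt) * [p*3.259090 + (1-p)*0.000000] = 1.542900
  V(0,0) = exp(-r*dt) * [p*17.898238 + (1-p)*1.542900] = 9.268110

Answer: Price = V(0,0) = 9.2681


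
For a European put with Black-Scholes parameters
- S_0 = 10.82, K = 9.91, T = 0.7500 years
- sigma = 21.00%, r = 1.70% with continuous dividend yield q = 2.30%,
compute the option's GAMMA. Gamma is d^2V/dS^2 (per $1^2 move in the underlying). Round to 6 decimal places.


d1 = 0.5492493948; d2 = 0.3673840600
phi(d1) = 0.3430853661; exp(-qT) = 0.9828979294; exp(-rT) = 0.9873309369
Gamma = exp(-qT) * phi(d1) / (S * sigma * sqrt(T)) = 0.9828979294 * 0.3430853661 / (10.8200 * 0.2100 * 0.8660254038) = 0.171369

Answer: Gamma = 0.171369


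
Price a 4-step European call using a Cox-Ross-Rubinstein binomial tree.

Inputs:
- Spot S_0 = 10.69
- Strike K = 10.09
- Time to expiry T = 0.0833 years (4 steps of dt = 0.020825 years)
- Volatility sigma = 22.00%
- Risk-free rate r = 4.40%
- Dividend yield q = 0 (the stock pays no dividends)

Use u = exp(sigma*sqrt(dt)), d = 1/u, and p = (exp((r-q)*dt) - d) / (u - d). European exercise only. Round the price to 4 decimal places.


dt = T/N = 0.020825
u = exp(sigma*sqrt(dt)) = 1.032257; d = 1/u = 0.968751
p = (exp((r-q)*dt) - d) / (u - d) = 0.506499
Discount per step: exp(-r*dt) = 0.999084
Stock lattice S(k, i) with i counting down-moves:
  k=0: S(0,0) = 10.6900
  k=1: S(1,0) = 11.0348; S(1,1) = 10.3559
  k=2: S(2,0) = 11.3908; S(2,1) = 10.6900; S(2,2) = 10.0323
  k=3: S(3,0) = 11.7582; S(3,1) = 11.0348; S(3,2) = 10.3559; S(3,3) = 9.7188
  k=4: S(4,0) = 12.1375; S(4,1) = 11.3908; S(4,2) = 10.6900; S(4,3) = 10.0323; S(4,4) = 9.4151
Terminal payoffs V(N, i) = max(S_T - K, 0):
  V(4,0) = 2.047507; V(4,1) = 1.300783; V(4,2) = 0.600000; V(4,3) = 0.000000; V(4,4) = 0.000000
Backward induction: V(k, i) = exp(-r*dt) * [p * V(k+1, i) + (1-p) * V(k+1, i+1)].
  V(3,0) = exp(-r*dt) * [p*2.047507 + (1-p)*1.300783] = 1.677460
  V(3,1) = exp(-r*dt) * [p*1.300783 + (1-p)*0.600000] = 0.954071
  V(3,2) = exp(-r*dt) * [p*0.600000 + (1-p)*0.000000] = 0.303621
  V(3,3) = exp(-r*dt) * [p*0.000000 + (1-p)*0.000000] = 0.000000
  V(2,0) = exp(-r*dt) * [p*1.677460 + (1-p)*0.954071] = 1.319257
  V(2,1) = exp(-r*dt) * [p*0.954071 + (1-p)*0.303621] = 0.632493
  V(2,2) = exp(-r*dt) * [p*0.303621 + (1-p)*0.000000] = 0.153643
  V(1,0) = exp(-r*dt) * [p*1.319257 + (1-p)*0.632493] = 0.979441
  V(1,1) = exp(-r*dt) * [p*0.632493 + (1-p)*0.153643] = 0.395817
  V(0,0) = exp(-r*dt) * [p*0.979441 + (1-p)*0.395817] = 0.690788

Answer: Price = V(0,0) = 0.6908


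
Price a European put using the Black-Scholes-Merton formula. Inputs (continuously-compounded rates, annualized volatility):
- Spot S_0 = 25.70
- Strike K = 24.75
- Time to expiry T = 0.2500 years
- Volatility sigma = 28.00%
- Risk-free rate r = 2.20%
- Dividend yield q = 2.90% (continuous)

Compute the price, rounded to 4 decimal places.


d1 = (ln(S/K) + (r - q + 0.5*sigma^2) * T) / (sigma * sqrt(T)) = 0.32653931
d2 = d1 - sigma * sqrt(T) = 0.18653931
exp(-rT) = 0.99451510; exp(-qT) = 0.99277622
P = K * exp(-rT) * N(-d2) - S_0 * exp(-qT) * N(-d1)
N(-d1) = 0.37200818; N(-d2) = 0.42601093
P = 24.7500 * 0.99451510 * 0.42601093 - 25.7000 * 0.99277622 * 0.37200818 = 0.9944

Answer: Price = 0.9944


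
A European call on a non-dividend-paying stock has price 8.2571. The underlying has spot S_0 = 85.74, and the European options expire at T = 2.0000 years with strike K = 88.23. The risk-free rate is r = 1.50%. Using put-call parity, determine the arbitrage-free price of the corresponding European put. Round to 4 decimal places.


Put-call parity: C - P = S_0 * exp(-qT) - K * exp(-rT).
S_0 * exp(-qT) = 85.7400 * 1.00000000 = 85.74000000
K * exp(-rT) = 88.2300 * 0.97044553 = 85.62240942
P = C - S*exp(-qT) + K*exp(-rT)
P = 8.2571 - 85.74000000 + 85.62240942 = 8.1395

Answer: Put price = 8.1395


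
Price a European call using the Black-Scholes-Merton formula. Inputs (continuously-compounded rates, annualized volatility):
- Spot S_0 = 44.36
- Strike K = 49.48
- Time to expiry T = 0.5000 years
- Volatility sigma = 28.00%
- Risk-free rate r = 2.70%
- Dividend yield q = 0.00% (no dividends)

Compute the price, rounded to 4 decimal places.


Answer: Price = 1.8651

Derivation:
d1 = (ln(S/K) + (r - q + 0.5*sigma^2) * T) / (sigma * sqrt(T)) = -0.38451651
d2 = d1 - sigma * sqrt(T) = -0.58250641
exp(-rT) = 0.98659072; exp(-qT) = 1.00000000
C = S_0 * exp(-qT) * N(d1) - K * exp(-rT) * N(d2)
N(d1) = 0.35029783; N(d2) = 0.28011281
C = 44.3600 * 1.00000000 * 0.35029783 - 49.4800 * 0.98659072 * 0.28011281 = 1.8651


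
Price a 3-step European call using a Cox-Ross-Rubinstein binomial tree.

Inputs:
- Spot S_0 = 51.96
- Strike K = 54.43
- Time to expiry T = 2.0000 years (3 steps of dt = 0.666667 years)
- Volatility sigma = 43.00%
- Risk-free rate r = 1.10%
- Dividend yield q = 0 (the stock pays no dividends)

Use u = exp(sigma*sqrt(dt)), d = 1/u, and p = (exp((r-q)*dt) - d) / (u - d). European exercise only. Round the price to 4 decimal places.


Answer: Price = V(0,0) = 12.8994

Derivation:
dt = T/N = 0.666667
u = exp(sigma*sqrt(dt)) = 1.420620; d = 1/u = 0.703918
p = (exp((r-q)*dt) - d) / (u - d) = 0.423387
Discount per step: exp(-r*dt) = 0.992693
Stock lattice S(k, i) with i counting down-moves:
  k=0: S(0,0) = 51.9600
  k=1: S(1,0) = 73.8154; S(1,1) = 36.5756
  k=2: S(2,0) = 104.8637; S(2,1) = 51.9600; S(2,2) = 25.7462
  k=3: S(3,0) = 148.9715; S(3,1) = 73.8154; S(3,2) = 36.5756; S(3,3) = 18.1232
Terminal payoffs V(N, i) = max(S_T - K, 0):
  V(3,0) = 94.541466; V(3,1) = 19.385425; V(3,2) = 0.000000; V(3,3) = 0.000000
Backward induction: V(k, i) = exp(-r*dt) * [p * V(k+1, i) + (1-p) * V(k+1, i+1)].
  V(2,0) = exp(-r*dt) * [p*94.541466 + (1-p)*19.385425] = 50.831377
  V(2,1) = exp(-r*dt) * [p*19.385425 + (1-p)*0.000000] = 8.147567
  V(2,2) = exp(-r*dt) * [p*0.000000 + (1-p)*0.000000] = 0.000000
  V(1,0) = exp(-r*dt) * [p*50.831377 + (1-p)*8.147567] = 26.027762
  V(1,1) = exp(-r*dt) * [p*8.147567 + (1-p)*0.000000] = 3.424369
  V(0,0) = exp(-r*dt) * [p*26.027762 + (1-p)*3.424369] = 12.899407


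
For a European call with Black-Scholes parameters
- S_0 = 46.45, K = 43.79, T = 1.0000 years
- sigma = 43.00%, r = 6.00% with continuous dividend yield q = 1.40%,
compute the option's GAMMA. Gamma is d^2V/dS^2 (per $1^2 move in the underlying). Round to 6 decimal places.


d1 = 0.4591185685; d2 = 0.0291185685
phi(d1) = 0.3590356962; exp(-qT) = 0.9860975443; exp(-rT) = 0.9417645336
Gamma = exp(-qT) * phi(d1) / (S * sigma * sqrt(T)) = 0.9860975443 * 0.3590356962 / (46.4500 * 0.4300 * 1.0000000000) = 0.017726

Answer: Gamma = 0.017726


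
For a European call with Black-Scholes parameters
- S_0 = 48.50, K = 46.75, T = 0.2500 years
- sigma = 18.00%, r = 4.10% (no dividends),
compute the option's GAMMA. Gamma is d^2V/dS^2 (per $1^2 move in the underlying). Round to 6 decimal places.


d1 = 0.5672171357; d2 = 0.4772171357
phi(d1) = 0.3396613549; exp(-qT) = 1.0000000000; exp(-rT) = 0.9898023522
Gamma = exp(-qT) * phi(d1) / (S * sigma * sqrt(T)) = 1.0000000000 * 0.3396613549 / (48.5000 * 0.1800 * 0.5000000000) = 0.077815

Answer: Gamma = 0.077815


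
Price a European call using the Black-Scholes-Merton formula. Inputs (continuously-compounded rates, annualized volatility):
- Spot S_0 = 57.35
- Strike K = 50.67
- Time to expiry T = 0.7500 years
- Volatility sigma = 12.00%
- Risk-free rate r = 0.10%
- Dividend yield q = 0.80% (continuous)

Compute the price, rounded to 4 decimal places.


d1 = (ln(S/K) + (r - q + 0.5*sigma^2) * T) / (sigma * sqrt(T)) = 1.19308302
d2 = d1 - sigma * sqrt(T) = 1.08915997
exp(-rT) = 0.99925028; exp(-qT) = 0.99401796
C = S_0 * exp(-qT) * N(d1) - K * exp(-rT) * N(d2)
N(d1) = 0.88358157; N(d2) = 0.86195833
C = 57.3500 * 0.99401796 * 0.88358157 - 50.6700 * 0.99925028 * 0.86195833 = 6.7276

Answer: Price = 6.7276


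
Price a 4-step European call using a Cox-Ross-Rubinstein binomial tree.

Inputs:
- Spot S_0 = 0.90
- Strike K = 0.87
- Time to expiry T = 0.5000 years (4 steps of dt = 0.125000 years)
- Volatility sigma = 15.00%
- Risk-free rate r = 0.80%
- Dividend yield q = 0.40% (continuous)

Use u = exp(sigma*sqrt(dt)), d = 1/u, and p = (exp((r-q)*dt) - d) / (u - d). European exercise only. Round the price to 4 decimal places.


dt = T/N = 0.125000
u = exp(sigma*sqrt(dt)) = 1.054464; d = 1/u = 0.948349
p = (exp((r-q)*dt) - d) / (u - d) = 0.491458
Discount per step: exp(-r*dt) = 0.999000
Stock lattice S(k, i) with i counting down-moves:
  k=0: S(0,0) = 0.9000
  k=1: S(1,0) = 0.9490; S(1,1) = 0.8535
  k=2: S(2,0) = 1.0007; S(2,1) = 0.9000; S(2,2) = 0.8094
  k=3: S(3,0) = 1.0552; S(3,1) = 0.9490; S(3,2) = 0.8535; S(3,3) = 0.7676
  k=4: S(4,0) = 1.1127; S(4,1) = 1.0007; S(4,2) = 0.9000; S(4,3) = 0.8094; S(4,4) = 0.7280
Terminal payoffs V(N, i) = max(S_T - K, 0):
  V(4,0) = 0.242680; V(4,1) = 0.130706; V(4,2) = 0.030000; V(4,3) = 0.000000; V(4,4) = 0.000000
Backward induction: V(k, i) = exp(-r*dt) * [p * V(k+1, i) + (1-p) * V(k+1, i+1)].
  V(3,0) = exp(-r*dt) * [p*0.242680 + (1-p)*0.130706] = 0.185551
  V(3,1) = exp(-r*dt) * [p*0.130706 + (1-p)*0.030000] = 0.079413
  V(3,2) = exp(-r*dt) * [p*0.030000 + (1-p)*0.000000] = 0.014729
  V(3,3) = exp(-r*dt) * [p*0.000000 + (1-p)*0.000000] = 0.000000
  V(2,0) = exp(-r*dt) * [p*0.185551 + (1-p)*0.079413] = 0.131444
  V(2,1) = exp(-r*dt) * [p*0.079413 + (1-p)*0.014729] = 0.046472
  V(2,2) = exp(-r*dt) * [p*0.014729 + (1-p)*0.000000] = 0.007231
  V(1,0) = exp(-r*dt) * [p*0.131444 + (1-p)*0.046472] = 0.088144
  V(1,1) = exp(-r*dt) * [p*0.046472 + (1-p)*0.007231] = 0.026490
  V(0,0) = exp(-r*dt) * [p*0.088144 + (1-p)*0.026490] = 0.056734

Answer: Price = V(0,0) = 0.0567


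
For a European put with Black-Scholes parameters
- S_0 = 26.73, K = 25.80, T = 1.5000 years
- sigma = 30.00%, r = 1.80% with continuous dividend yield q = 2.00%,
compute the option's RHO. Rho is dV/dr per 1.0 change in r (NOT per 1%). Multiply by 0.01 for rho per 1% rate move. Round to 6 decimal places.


d1 = 0.2719261253; d2 = -0.0954973361
phi(d1) = 0.3844619548; exp(-qT) = 0.9704455335; exp(-rT) = 0.9733612415
N(-d2) = 0.5380400970
Rho = -K*T*exp(-rT)*N(-d2) = -25.8000 * 1.5000 * 0.9733612415 * 0.5380400970 = -20.267475

Answer: Rho = -20.267475


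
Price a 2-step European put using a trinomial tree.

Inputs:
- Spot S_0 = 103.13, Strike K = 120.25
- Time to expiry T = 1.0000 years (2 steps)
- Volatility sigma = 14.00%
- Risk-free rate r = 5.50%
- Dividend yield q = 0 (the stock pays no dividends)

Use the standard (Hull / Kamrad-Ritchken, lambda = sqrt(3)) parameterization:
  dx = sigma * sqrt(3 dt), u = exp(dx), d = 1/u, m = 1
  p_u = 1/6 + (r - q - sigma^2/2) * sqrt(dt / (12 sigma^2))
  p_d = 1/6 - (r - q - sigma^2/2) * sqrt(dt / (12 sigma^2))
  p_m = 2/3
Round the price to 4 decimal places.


dt = T/N = 0.500000; dx = sigma*sqrt(3*dt) = 0.171464
u = exp(dx) = 1.187042; d = 1/u = 0.842430
p_u = 0.232570, p_m = 0.666667, p_d = 0.100764
Discount per step: exp(-r*dt) = 0.972875
Stock lattice S(k, j) with j the centered position index:
  k=0: S(0,+0) = 103.1300
  k=1: S(1,-1) = 86.8798; S(1,+0) = 103.1300; S(1,+1) = 122.4196
  k=2: S(2,-2) = 73.1902; S(2,-1) = 86.8798; S(2,+0) = 103.1300; S(2,+1) = 122.4196; S(2,+2) = 145.3172
Terminal payoffs V(N, j) = max(K - S_T, 0):
  V(2,-2) = 47.059783; V(2,-1) = 33.370157; V(2,+0) = 17.120000; V(2,+1) = 0.000000; V(2,+2) = 0.000000
Backward induction: V(k, j) = exp(-r*dt) * [p_u * V(k+1, j+1) + p_m * V(k+1, j) + p_d * V(k+1, j-1)]
  V(1,-1) = exp(-r*dt) * [p_u*17.120000 + p_m*33.370157 + p_d*47.059783] = 30.130204
  V(1,+0) = exp(-r*dt) * [p_u*0.000000 + p_m*17.120000 + p_d*33.370157] = 14.375036
  V(1,+1) = exp(-r*dt) * [p_u*0.000000 + p_m*0.000000 + p_d*17.120000] = 1.678282
  V(0,+0) = exp(-r*dt) * [p_u*1.678282 + p_m*14.375036 + p_d*30.130204] = 12.656814

Answer: Price = V(0,0) = 12.6568


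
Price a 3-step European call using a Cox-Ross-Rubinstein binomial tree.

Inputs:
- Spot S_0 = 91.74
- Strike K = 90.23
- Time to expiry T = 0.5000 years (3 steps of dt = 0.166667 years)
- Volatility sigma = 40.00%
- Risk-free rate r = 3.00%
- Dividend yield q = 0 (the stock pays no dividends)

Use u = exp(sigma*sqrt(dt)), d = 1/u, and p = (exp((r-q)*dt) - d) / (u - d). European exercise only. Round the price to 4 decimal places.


dt = T/N = 0.166667
u = exp(sigma*sqrt(dt)) = 1.177389; d = 1/u = 0.849337
p = (exp((r-q)*dt) - d) / (u - d) = 0.474545
Discount per step: exp(-r*dt) = 0.995012
Stock lattice S(k, i) with i counting down-moves:
  k=0: S(0,0) = 91.7400
  k=1: S(1,0) = 108.0137; S(1,1) = 77.9182
  k=2: S(2,0) = 127.1741; S(2,1) = 91.7400; S(2,2) = 66.1788
  k=3: S(3,0) = 149.7334; S(3,1) = 108.0137; S(3,2) = 77.9182; S(3,3) = 56.2081
Terminal payoffs V(N, i) = max(S_T - K, 0):
  V(3,0) = 59.503409; V(3,1) = 17.783671; V(3,2) = 0.000000; V(3,3) = 0.000000
Backward induction: V(k, i) = exp(-r*dt) * [p * V(k+1, i) + (1-p) * V(k+1, i+1)].
  V(2,0) = exp(-r*dt) * [p*59.503409 + (1-p)*17.783671] = 37.394138
  V(2,1) = exp(-r*dt) * [p*17.783671 + (1-p)*0.000000] = 8.397067
  V(2,2) = exp(-r*dt) * [p*0.000000 + (1-p)*0.000000] = 0.000000
  V(1,0) = exp(-r*dt) * [p*37.394138 + (1-p)*8.397067] = 22.046980
  V(1,1) = exp(-r*dt) * [p*8.397067 + (1-p)*0.000000] = 3.964915
  V(0,0) = exp(-r*dt) * [p*22.046980 + (1-p)*3.964915] = 12.483102

Answer: Price = V(0,0) = 12.4831


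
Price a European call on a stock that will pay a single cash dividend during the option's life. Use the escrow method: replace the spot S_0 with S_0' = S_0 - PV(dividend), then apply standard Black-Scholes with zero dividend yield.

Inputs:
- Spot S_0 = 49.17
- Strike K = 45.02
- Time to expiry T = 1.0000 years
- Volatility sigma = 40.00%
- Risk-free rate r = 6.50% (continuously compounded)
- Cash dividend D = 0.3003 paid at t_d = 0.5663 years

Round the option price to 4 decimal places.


PV(D) = D * exp(-r * t_d) = 0.3003 * 0.96385973 = 0.28944708
S_0' = S_0 - PV(D) = 49.1700 - 0.28944708 = 48.88055292
d1 = (ln(S_0'/K) + (r + sigma^2/2)*T) / (sigma*sqrt(T)) = 0.56818198
d2 = d1 - sigma*sqrt(T) = 0.16818198
exp(-rT) = 0.93706746
N(d1) = 0.71504430; N(d2) = 0.56677994
C = S_0' * N(d1) - K * exp(-rT) * N(d2) = 48.88055292 * 0.71504430 - 45.0200 * 0.93706746 * 0.56677994 = 11.0411

Answer: Price = 11.0411


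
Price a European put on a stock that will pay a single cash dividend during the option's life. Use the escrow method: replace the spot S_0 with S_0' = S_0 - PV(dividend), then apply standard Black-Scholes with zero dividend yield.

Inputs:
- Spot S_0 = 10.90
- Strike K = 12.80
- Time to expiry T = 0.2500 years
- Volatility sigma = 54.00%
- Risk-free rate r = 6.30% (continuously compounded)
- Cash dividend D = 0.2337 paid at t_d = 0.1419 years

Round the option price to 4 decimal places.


PV(D) = D * exp(-r * t_d) = 0.2337 * 0.99110014 = 0.23162010
S_0' = S_0 - PV(D) = 10.9000 - 0.23162010 = 10.66837990
d1 = (ln(S_0'/K) + (r + sigma^2/2)*T) / (sigma*sqrt(T)) = -0.48133687
d2 = d1 - sigma*sqrt(T) = -0.75133687
exp(-rT) = 0.98437338
N(-d1) = 0.68486145; N(-d2) = 0.77377503
P = K * exp(-rT) * N(-d2) - S_0' * N(-d1) = 12.8000 * 0.98437338 * 0.77377503 - 10.66837990 * 0.68486145 = 2.4432

Answer: Price = 2.4432


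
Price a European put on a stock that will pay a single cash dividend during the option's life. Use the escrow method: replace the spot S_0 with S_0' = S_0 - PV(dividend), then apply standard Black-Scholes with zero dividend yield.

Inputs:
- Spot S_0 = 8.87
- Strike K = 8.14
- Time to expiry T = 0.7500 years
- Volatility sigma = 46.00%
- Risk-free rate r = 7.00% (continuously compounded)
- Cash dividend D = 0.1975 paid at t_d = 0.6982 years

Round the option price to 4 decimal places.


Answer: Price = 0.8706

Derivation:
PV(D) = D * exp(-r * t_d) = 0.1975 * 0.95230111 = 0.18807947
S_0' = S_0 - PV(D) = 8.8700 - 0.18807947 = 8.68192053
d1 = (ln(S_0'/K) + (r + sigma^2/2)*T) / (sigma*sqrt(T)) = 0.49276239
d2 = d1 - sigma*sqrt(T) = 0.09439070
exp(-rT) = 0.94885432
N(-d1) = 0.31109024; N(-d2) = 0.46239940
P = K * exp(-rT) * N(-d2) - S_0' * N(-d1) = 8.1400 * 0.94885432 * 0.46239940 - 8.68192053 * 0.31109024 = 0.8706


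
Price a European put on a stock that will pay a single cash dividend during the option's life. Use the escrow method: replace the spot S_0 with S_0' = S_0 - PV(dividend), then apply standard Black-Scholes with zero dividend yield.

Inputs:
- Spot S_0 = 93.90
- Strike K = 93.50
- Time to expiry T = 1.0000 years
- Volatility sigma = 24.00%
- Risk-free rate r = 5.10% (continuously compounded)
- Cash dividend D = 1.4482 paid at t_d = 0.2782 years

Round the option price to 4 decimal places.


Answer: Price = 6.9682

Derivation:
PV(D) = D * exp(-r * t_d) = 1.4482 * 0.98591198 = 1.42779773
S_0' = S_0 - PV(D) = 93.9000 - 1.42779773 = 92.47220227
d1 = (ln(S_0'/K) + (r + sigma^2/2)*T) / (sigma*sqrt(T)) = 0.28644436
d2 = d1 - sigma*sqrt(T) = 0.04644436
exp(-rT) = 0.95027867
N(-d1) = 0.38726890; N(-d2) = 0.48147804
P = K * exp(-rT) * N(-d2) - S_0' * N(-d1) = 93.5000 * 0.95027867 * 0.48147804 - 92.47220227 * 0.38726890 = 6.9682


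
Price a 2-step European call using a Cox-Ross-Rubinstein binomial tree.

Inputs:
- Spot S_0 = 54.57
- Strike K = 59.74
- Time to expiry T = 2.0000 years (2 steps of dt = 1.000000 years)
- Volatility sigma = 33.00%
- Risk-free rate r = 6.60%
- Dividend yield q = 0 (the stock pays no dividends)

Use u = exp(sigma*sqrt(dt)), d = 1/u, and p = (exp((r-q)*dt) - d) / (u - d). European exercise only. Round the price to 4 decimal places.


Answer: Price = V(0,0) = 10.8528

Derivation:
dt = T/N = 1.000000
u = exp(sigma*sqrt(dt)) = 1.390968; d = 1/u = 0.718924
p = (exp((r-q)*dt) - d) / (u - d) = 0.519762
Discount per step: exp(-r*dt) = 0.936131
Stock lattice S(k, i) with i counting down-moves:
  k=0: S(0,0) = 54.5700
  k=1: S(1,0) = 75.9051; S(1,1) = 39.2317
  k=2: S(2,0) = 105.5816; S(2,1) = 54.5700; S(2,2) = 28.2046
Terminal payoffs V(N, i) = max(S_T - K, 0):
  V(2,0) = 45.841618; V(2,1) = 0.000000; V(2,2) = 0.000000
Backward induction: V(k, i) = exp(-r*dt) * [p * V(k+1, i) + (1-p) * V(k+1, i+1)].
  V(1,0) = exp(-r*dt) * [p*45.841618 + (1-p)*0.000000] = 22.304928
  V(1,1) = exp(-r*dt) * [p*0.000000 + (1-p)*0.000000] = 0.000000
  V(0,0) = exp(-r*dt) * [p*22.304928 + (1-p)*0.000000] = 10.852798


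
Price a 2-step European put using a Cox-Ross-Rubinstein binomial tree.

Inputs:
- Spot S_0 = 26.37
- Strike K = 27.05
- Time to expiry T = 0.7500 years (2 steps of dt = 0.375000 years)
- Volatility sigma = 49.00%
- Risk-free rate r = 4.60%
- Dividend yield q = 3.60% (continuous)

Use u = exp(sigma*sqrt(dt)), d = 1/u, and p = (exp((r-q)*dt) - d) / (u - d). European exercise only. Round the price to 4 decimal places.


Answer: Price = V(0,0) = 4.2472

Derivation:
dt = T/N = 0.375000
u = exp(sigma*sqrt(dt)) = 1.349943; d = 1/u = 0.740772
p = (exp((r-q)*dt) - d) / (u - d) = 0.431710
Discount per step: exp(-r*dt) = 0.982898
Stock lattice S(k, i) with i counting down-moves:
  k=0: S(0,0) = 26.3700
  k=1: S(1,0) = 35.5980; S(1,1) = 19.5342
  k=2: S(2,0) = 48.0553; S(2,1) = 26.3700; S(2,2) = 14.4704
Terminal payoffs V(N, i) = max(K - S_T, 0):
  V(2,0) = 0.000000; V(2,1) = 0.680000; V(2,2) = 12.579646
Backward induction: V(k, i) = exp(-r*dt) * [p * V(k+1, i) + (1-p) * V(k+1, i+1)].
  V(1,0) = exp(-r*dt) * [p*0.000000 + (1-p)*0.680000] = 0.379829
  V(1,1) = exp(-r*dt) * [p*0.680000 + (1-p)*12.579646] = 7.315172
  V(0,0) = exp(-r*dt) * [p*0.379829 + (1-p)*7.315172] = 4.247217


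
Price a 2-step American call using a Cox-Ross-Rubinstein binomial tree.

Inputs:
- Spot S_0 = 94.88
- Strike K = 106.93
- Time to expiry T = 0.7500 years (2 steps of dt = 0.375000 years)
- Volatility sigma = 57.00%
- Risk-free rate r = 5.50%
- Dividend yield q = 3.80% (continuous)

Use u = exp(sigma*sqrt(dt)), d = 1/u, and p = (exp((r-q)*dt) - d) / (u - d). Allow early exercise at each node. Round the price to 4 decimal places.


Answer: Price = V(0,0) = 14.3558

Derivation:
dt = T/N = 0.375000
u = exp(sigma*sqrt(dt)) = 1.417723; d = 1/u = 0.705356
p = (exp((r-q)*dt) - d) / (u - d) = 0.422590
Discount per step: exp(-r*dt) = 0.979586
Stock lattice S(k, i) with i counting down-moves:
  k=0: S(0,0) = 94.8800
  k=1: S(1,0) = 134.5136; S(1,1) = 66.9242
  k=2: S(2,0) = 190.7031; S(2,1) = 94.8800; S(2,2) = 47.2054
Terminal payoffs V(N, i) = max(S_T - K, 0):
  V(2,0) = 83.773051; V(2,1) = 0.000000; V(2,2) = 0.000000
Backward induction: V(k, i) = exp(-r*dt) * [p * V(k+1, i) + (1-p) * V(k+1, i+1)]; then take max(V_cont, immediate exercise) for American.
  V(1,0) = exp(-r*dt) * [p*83.773051 + (1-p)*0.000000] = 34.678963; exercise = 27.583588; V(1,0) = max -> 34.678963
  V(1,1) = exp(-r*dt) * [p*0.000000 + (1-p)*0.000000] = 0.000000; exercise = 0.000000; V(1,1) = max -> 0.000000
  V(0,0) = exp(-r*dt) * [p*34.678963 + (1-p)*0.000000] = 14.355816; exercise = 0.000000; V(0,0) = max -> 14.355816


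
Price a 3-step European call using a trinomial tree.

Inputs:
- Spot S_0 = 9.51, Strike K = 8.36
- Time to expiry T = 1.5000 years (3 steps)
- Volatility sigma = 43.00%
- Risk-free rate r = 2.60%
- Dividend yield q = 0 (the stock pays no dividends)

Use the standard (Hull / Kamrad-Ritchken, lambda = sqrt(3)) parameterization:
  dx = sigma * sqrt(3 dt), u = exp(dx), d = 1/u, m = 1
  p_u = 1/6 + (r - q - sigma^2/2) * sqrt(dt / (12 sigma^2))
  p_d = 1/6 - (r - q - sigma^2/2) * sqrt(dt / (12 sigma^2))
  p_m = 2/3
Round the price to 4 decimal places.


dt = T/N = 0.500000; dx = sigma*sqrt(3*dt) = 0.526640
u = exp(dx) = 1.693234; d = 1/u = 0.590586
p_u = 0.135122, p_m = 0.666667, p_d = 0.198211
Discount per step: exp(-r*dt) = 0.987084
Stock lattice S(k, j) with j the centered position index:
  k=0: S(0,+0) = 9.5100
  k=1: S(1,-1) = 5.6165; S(1,+0) = 9.5100; S(1,+1) = 16.1027
  k=2: S(2,-2) = 3.3170; S(2,-1) = 5.6165; S(2,+0) = 9.5100; S(2,+1) = 16.1027; S(2,+2) = 27.2656
  k=3: S(3,-3) = 1.9590; S(3,-2) = 3.3170; S(3,-1) = 5.6165; S(3,+0) = 9.5100; S(3,+1) = 16.1027; S(3,+2) = 27.2656; S(3,+3) = 46.1670
Terminal payoffs V(N, j) = max(S_T - K, 0):
  V(3,-3) = 0.000000; V(3,-2) = 0.000000; V(3,-1) = 0.000000; V(3,+0) = 1.150000; V(3,+1) = 7.742655; V(3,+2) = 18.905563; V(3,+3) = 37.806977
Backward induction: V(k, j) = exp(-r*dt) * [p_u * V(k+1, j+1) + p_m * V(k+1, j) + p_d * V(k+1, j-1)]
  V(2,-2) = exp(-r*dt) * [p_u*0.000000 + p_m*0.000000 + p_d*0.000000] = 0.000000
  V(2,-1) = exp(-r*dt) * [p_u*1.150000 + p_m*0.000000 + p_d*0.000000] = 0.153384
  V(2,+0) = exp(-r*dt) * [p_u*7.742655 + p_m*1.150000 + p_d*0.000000] = 1.789458
  V(2,+1) = exp(-r*dt) * [p_u*18.905563 + p_m*7.742655 + p_d*1.150000] = 7.841670
  V(2,+2) = exp(-r*dt) * [p_u*37.806977 + p_m*18.905563 + p_d*7.742655] = 18.998365
  V(1,-1) = exp(-r*dt) * [p_u*1.789458 + p_m*0.153384 + p_d*0.000000] = 0.339608
  V(1,+0) = exp(-r*dt) * [p_u*7.841670 + p_m*1.789458 + p_d*0.153384] = 2.253473
  V(1,+1) = exp(-r*dt) * [p_u*18.998365 + p_m*7.841670 + p_d*1.789458] = 8.044315
  V(0,+0) = exp(-r*dt) * [p_u*8.044315 + p_m*2.253473 + p_d*0.339608] = 2.622284

Answer: Price = V(0,0) = 2.6223


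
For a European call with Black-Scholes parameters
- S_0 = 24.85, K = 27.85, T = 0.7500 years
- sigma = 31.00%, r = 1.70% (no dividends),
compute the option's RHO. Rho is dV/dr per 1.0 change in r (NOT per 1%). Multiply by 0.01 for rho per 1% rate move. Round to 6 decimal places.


Answer: Rho = 6.281251

Derivation:
d1 = -0.2428138331; d2 = -0.5112817083
phi(d1) = 0.3873534048; exp(-qT) = 1.0000000000; exp(-rT) = 0.9873309369
N(d2) = 0.3045769057
Rho = K*T*exp(-rT)*N(d2) = 27.8500 * 0.7500 * 0.9873309369 * 0.3045769057 = 6.281251


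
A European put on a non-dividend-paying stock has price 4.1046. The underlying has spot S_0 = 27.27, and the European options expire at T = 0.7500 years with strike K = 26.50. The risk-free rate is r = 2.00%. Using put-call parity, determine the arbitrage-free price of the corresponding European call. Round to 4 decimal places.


Put-call parity: C - P = S_0 * exp(-qT) - K * exp(-rT).
S_0 * exp(-qT) = 27.2700 * 1.00000000 = 27.27000000
K * exp(-rT) = 26.5000 * 0.98511194 = 26.10546640
C = P + S*exp(-qT) - K*exp(-rT)
C = 4.1046 + 27.27000000 - 26.10546640 = 5.2691

Answer: Call price = 5.2691


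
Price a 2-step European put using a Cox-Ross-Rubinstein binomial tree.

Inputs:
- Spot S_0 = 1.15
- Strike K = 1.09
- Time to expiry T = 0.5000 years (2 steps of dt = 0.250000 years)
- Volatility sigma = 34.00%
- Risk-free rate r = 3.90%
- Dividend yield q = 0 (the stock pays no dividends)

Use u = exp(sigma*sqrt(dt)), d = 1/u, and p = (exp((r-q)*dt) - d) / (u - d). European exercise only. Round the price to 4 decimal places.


dt = T/N = 0.250000
u = exp(sigma*sqrt(dt)) = 1.185305; d = 1/u = 0.843665
p = (exp((r-q)*dt) - d) / (u - d) = 0.486280
Discount per step: exp(-r*dt) = 0.990297
Stock lattice S(k, i) with i counting down-moves:
  k=0: S(0,0) = 1.1500
  k=1: S(1,0) = 1.3631; S(1,1) = 0.9702
  k=2: S(2,0) = 1.6157; S(2,1) = 1.1500; S(2,2) = 0.8185
Terminal payoffs V(N, i) = max(K - S_T, 0):
  V(2,0) = 0.000000; V(2,1) = 0.000000; V(2,2) = 0.271464
Backward induction: V(k, i) = exp(-r*dt) * [p * V(k+1, i) + (1-p) * V(k+1, i+1)].
  V(1,0) = exp(-r*dt) * [p*0.000000 + (1-p)*0.000000] = 0.000000
  V(1,1) = exp(-r*dt) * [p*0.000000 + (1-p)*0.271464] = 0.138103
  V(0,0) = exp(-r*dt) * [p*0.000000 + (1-p)*0.138103] = 0.070258

Answer: Price = V(0,0) = 0.0703


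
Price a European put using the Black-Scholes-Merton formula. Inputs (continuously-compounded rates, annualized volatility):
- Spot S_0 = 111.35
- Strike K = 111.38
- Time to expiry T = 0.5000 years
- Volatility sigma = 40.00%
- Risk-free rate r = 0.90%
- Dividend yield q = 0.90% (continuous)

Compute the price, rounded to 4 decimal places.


Answer: Price = 12.4831

Derivation:
d1 = (ln(S/K) + (r - q + 0.5*sigma^2) * T) / (sigma * sqrt(T)) = 0.14046894
d2 = d1 - sigma * sqrt(T) = -0.14237377
exp(-rT) = 0.99551011; exp(-qT) = 0.99551011
P = K * exp(-rT) * N(-d2) - S_0 * exp(-qT) * N(-d1)
N(-d1) = 0.44414475; N(-d2) = 0.55660761
P = 111.3800 * 0.99551011 * 0.55660761 - 111.3500 * 0.99551011 * 0.44414475 = 12.4831


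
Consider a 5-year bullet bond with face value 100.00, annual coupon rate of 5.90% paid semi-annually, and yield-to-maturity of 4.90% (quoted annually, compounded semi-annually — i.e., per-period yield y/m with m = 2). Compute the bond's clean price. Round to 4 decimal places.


Coupon per period c = face * coupon_rate / m = 2.950000
Periods per year m = 2; per-period yield y/m = 0.024500
Number of cashflows N = 10
Cashflows (t years, CF_t, discount factor 1/(1+y/m)^(m*t), PV):
  t = 0.5000: CF_t = 2.950000, DF = 0.976086, PV = 2.879453
  t = 1.0000: CF_t = 2.950000, DF = 0.952744, PV = 2.810594
  t = 1.5000: CF_t = 2.950000, DF = 0.929960, PV = 2.743381
  t = 2.0000: CF_t = 2.950000, DF = 0.907721, PV = 2.677776
  t = 2.5000: CF_t = 2.950000, DF = 0.886013, PV = 2.613739
  t = 3.0000: CF_t = 2.950000, DF = 0.864825, PV = 2.551234
  t = 3.5000: CF_t = 2.950000, DF = 0.844143, PV = 2.490223
  t = 4.0000: CF_t = 2.950000, DF = 0.823957, PV = 2.430672
  t = 4.5000: CF_t = 2.950000, DF = 0.804252, PV = 2.372544
  t = 5.0000: CF_t = 102.950000, DF = 0.785019, PV = 80.817744
Price P = sum_t PV_t = 104.387360

Answer: Price = 104.3874


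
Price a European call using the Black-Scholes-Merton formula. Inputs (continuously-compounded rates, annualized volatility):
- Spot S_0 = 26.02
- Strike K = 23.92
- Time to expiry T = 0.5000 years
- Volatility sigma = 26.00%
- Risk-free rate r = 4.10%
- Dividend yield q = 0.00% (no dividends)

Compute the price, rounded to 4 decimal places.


Answer: Price = 3.3884

Derivation:
d1 = (ln(S/K) + (r - q + 0.5*sigma^2) * T) / (sigma * sqrt(T)) = 0.66114780
d2 = d1 - sigma * sqrt(T) = 0.47730004
exp(-rT) = 0.97970870; exp(-qT) = 1.00000000
C = S_0 * exp(-qT) * N(d1) - K * exp(-rT) * N(d2)
N(d1) = 0.74574123; N(d2) = 0.68342576
C = 26.0200 * 1.00000000 * 0.74574123 - 23.9200 * 0.97970870 * 0.68342576 = 3.3884


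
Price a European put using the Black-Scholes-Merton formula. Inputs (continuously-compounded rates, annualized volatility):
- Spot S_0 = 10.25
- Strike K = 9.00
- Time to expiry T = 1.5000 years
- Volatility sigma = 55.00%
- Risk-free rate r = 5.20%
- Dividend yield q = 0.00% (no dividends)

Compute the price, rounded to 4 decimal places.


d1 = (ln(S/K) + (r - q + 0.5*sigma^2) * T) / (sigma * sqrt(T)) = 0.64566787
d2 = d1 - sigma * sqrt(T) = -0.02794181
exp(-rT) = 0.92496443; exp(-qT) = 1.00000000
P = K * exp(-rT) * N(-d2) - S_0 * exp(-qT) * N(-d1)
N(-d1) = 0.25924724; N(-d2) = 0.51114572
P = 9.0000 * 0.92496443 * 0.51114572 - 10.2500 * 1.00000000 * 0.25924724 = 1.5978

Answer: Price = 1.5978


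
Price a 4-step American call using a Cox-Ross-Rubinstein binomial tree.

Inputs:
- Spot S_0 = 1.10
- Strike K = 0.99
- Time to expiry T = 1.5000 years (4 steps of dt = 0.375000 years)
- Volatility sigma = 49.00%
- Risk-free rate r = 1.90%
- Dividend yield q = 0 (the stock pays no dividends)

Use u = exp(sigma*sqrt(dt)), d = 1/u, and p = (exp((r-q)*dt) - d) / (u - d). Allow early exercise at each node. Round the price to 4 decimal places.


Answer: Price = V(0,0) = 0.3191

Derivation:
dt = T/N = 0.375000
u = exp(sigma*sqrt(dt)) = 1.349943; d = 1/u = 0.740772
p = (exp((r-q)*dt) - d) / (u - d) = 0.437280
Discount per step: exp(-r*dt) = 0.992900
Stock lattice S(k, i) with i counting down-moves:
  k=0: S(0,0) = 1.1000
  k=1: S(1,0) = 1.4849; S(1,1) = 0.8148
  k=2: S(2,0) = 2.0046; S(2,1) = 1.1000; S(2,2) = 0.6036
  k=3: S(3,0) = 2.7061; S(3,1) = 1.4849; S(3,2) = 0.8148; S(3,3) = 0.4471
  k=4: S(4,0) = 3.6530; S(4,1) = 2.0046; S(4,2) = 1.1000; S(4,3) = 0.6036; S(4,4) = 0.3312
Terminal payoffs V(N, i) = max(S_T - K, 0):
  V(4,0) = 2.663042; V(4,1) = 1.014581; V(4,2) = 0.110000; V(4,3) = 0.000000; V(4,4) = 0.000000
Backward induction: V(k, i) = exp(-r*dt) * [p * V(k+1, i) + (1-p) * V(k+1, i+1)]; then take max(V_cont, immediate exercise) for American.
  V(3,0) = exp(-r*dt) * [p*2.663042 + (1-p)*1.014581] = 1.723099; exercise = 1.716071; V(3,0) = max -> 1.723099
  V(3,1) = exp(-r*dt) * [p*1.014581 + (1-p)*0.110000] = 0.501966; exercise = 0.494937; V(3,1) = max -> 0.501966
  V(3,2) = exp(-r*dt) * [p*0.110000 + (1-p)*0.000000] = 0.047759; exercise = 0.000000; V(3,2) = max -> 0.047759
  V(3,3) = exp(-r*dt) * [p*0.000000 + (1-p)*0.000000] = 0.000000; exercise = 0.000000; V(3,3) = max -> 0.000000
  V(2,0) = exp(-r*dt) * [p*1.723099 + (1-p)*0.501966] = 1.028589; exercise = 1.014581; V(2,0) = max -> 1.028589
  V(2,1) = exp(-r*dt) * [p*0.501966 + (1-p)*0.047759] = 0.244626; exercise = 0.110000; V(2,1) = max -> 0.244626
  V(2,2) = exp(-r*dt) * [p*0.047759 + (1-p)*0.000000] = 0.020736; exercise = 0.000000; V(2,2) = max -> 0.020736
  V(1,0) = exp(-r*dt) * [p*1.028589 + (1-p)*0.244626] = 0.583267; exercise = 0.494937; V(1,0) = max -> 0.583267
  V(1,1) = exp(-r*dt) * [p*0.244626 + (1-p)*0.020736] = 0.117796; exercise = 0.000000; V(1,1) = max -> 0.117796
  V(0,0) = exp(-r*dt) * [p*0.583267 + (1-p)*0.117796] = 0.319056; exercise = 0.110000; V(0,0) = max -> 0.319056
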